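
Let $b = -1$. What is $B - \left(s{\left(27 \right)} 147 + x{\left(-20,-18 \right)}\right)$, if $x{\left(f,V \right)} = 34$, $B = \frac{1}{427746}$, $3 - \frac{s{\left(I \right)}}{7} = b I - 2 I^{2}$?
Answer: $- \frac{654958686755}{427746} \approx -1.5312 \cdot 10^{6}$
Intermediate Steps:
$s{\left(I \right)} = 21 + 7 I + 14 I^{2}$ ($s{\left(I \right)} = 21 - 7 \left(- I - 2 I^{2}\right) = 21 + \left(7 I + 14 I^{2}\right) = 21 + 7 I + 14 I^{2}$)
$B = \frac{1}{427746} \approx 2.3378 \cdot 10^{-6}$
$B - \left(s{\left(27 \right)} 147 + x{\left(-20,-18 \right)}\right) = \frac{1}{427746} - \left(\left(21 + 7 \cdot 27 + 14 \cdot 27^{2}\right) 147 + 34\right) = \frac{1}{427746} - \left(\left(21 + 189 + 14 \cdot 729\right) 147 + 34\right) = \frac{1}{427746} - \left(\left(21 + 189 + 10206\right) 147 + 34\right) = \frac{1}{427746} - \left(10416 \cdot 147 + 34\right) = \frac{1}{427746} - \left(1531152 + 34\right) = \frac{1}{427746} - 1531186 = - \frac{654958686755}{427746}$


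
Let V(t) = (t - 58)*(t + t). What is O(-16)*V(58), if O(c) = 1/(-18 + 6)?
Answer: 0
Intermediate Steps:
O(c) = -1/12 (O(c) = 1/(-12) = -1/12)
V(t) = 2*t*(-58 + t) (V(t) = (-58 + t)*(2*t) = 2*t*(-58 + t))
O(-16)*V(58) = -58*(-58 + 58)/6 = -58*0/6 = -1/12*0 = 0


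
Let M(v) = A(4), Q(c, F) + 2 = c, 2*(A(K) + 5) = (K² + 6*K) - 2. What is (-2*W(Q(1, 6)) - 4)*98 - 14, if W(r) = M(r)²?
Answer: -38822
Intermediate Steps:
A(K) = -6 + K²/2 + 3*K (A(K) = -5 + ((K² + 6*K) - 2)/2 = -5 + (-2 + K² + 6*K)/2 = -5 + (-1 + K²/2 + 3*K) = -6 + K²/2 + 3*K)
Q(c, F) = -2 + c
M(v) = 14 (M(v) = -6 + (½)*4² + 3*4 = -6 + (½)*16 + 12 = -6 + 8 + 12 = 14)
W(r) = 196 (W(r) = 14² = 196)
(-2*W(Q(1, 6)) - 4)*98 - 14 = (-2*196 - 4)*98 - 14 = (-392 - 4)*98 - 14 = -396*98 - 14 = -38808 - 14 = -38822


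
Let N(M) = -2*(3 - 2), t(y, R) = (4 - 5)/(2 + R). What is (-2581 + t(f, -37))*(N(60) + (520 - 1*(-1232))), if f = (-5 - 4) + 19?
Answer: -4516700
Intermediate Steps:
f = 10 (f = -9 + 19 = 10)
t(y, R) = -1/(2 + R)
N(M) = -2 (N(M) = -2*1 = -2)
(-2581 + t(f, -37))*(N(60) + (520 - 1*(-1232))) = (-2581 - 1/(2 - 37))*(-2 + (520 - 1*(-1232))) = (-2581 - 1/(-35))*(-2 + (520 + 1232)) = (-2581 - 1*(-1/35))*(-2 + 1752) = (-2581 + 1/35)*1750 = -90334/35*1750 = -4516700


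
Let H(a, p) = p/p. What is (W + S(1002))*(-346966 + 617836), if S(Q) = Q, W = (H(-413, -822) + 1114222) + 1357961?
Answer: 669911891820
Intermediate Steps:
H(a, p) = 1
W = 2472184 (W = (1 + 1114222) + 1357961 = 1114223 + 1357961 = 2472184)
(W + S(1002))*(-346966 + 617836) = (2472184 + 1002)*(-346966 + 617836) = 2473186*270870 = 669911891820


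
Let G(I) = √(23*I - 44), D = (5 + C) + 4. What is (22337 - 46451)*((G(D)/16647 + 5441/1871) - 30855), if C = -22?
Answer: 1391962902096/1871 - 56266*I*√7/5549 ≈ 7.4397e+8 - 26.828*I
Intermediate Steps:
D = -13 (D = (5 - 22) + 4 = -17 + 4 = -13)
G(I) = √(-44 + 23*I)
(22337 - 46451)*((G(D)/16647 + 5441/1871) - 30855) = (22337 - 46451)*((√(-44 + 23*(-13))/16647 + 5441/1871) - 30855) = -24114*((√(-44 - 299)*(1/16647) + 5441*(1/1871)) - 30855) = -24114*((√(-343)*(1/16647) + 5441/1871) - 30855) = -24114*(((7*I*√7)*(1/16647) + 5441/1871) - 30855) = -24114*((7*I*√7/16647 + 5441/1871) - 30855) = -24114*((5441/1871 + 7*I*√7/16647) - 30855) = -24114*(-57724264/1871 + 7*I*√7/16647) = 1391962902096/1871 - 56266*I*√7/5549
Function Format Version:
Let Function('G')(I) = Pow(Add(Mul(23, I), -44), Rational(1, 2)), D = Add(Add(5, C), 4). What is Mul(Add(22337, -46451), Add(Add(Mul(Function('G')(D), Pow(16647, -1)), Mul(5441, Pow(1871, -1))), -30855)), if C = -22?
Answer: Add(Rational(1391962902096, 1871), Mul(Rational(-56266, 5549), I, Pow(7, Rational(1, 2)))) ≈ Add(7.4397e+8, Mul(-26.828, I))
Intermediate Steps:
D = -13 (D = Add(Add(5, -22), 4) = Add(-17, 4) = -13)
Function('G')(I) = Pow(Add(-44, Mul(23, I)), Rational(1, 2))
Mul(Add(22337, -46451), Add(Add(Mul(Function('G')(D), Pow(16647, -1)), Mul(5441, Pow(1871, -1))), -30855)) = Mul(Add(22337, -46451), Add(Add(Mul(Pow(Add(-44, Mul(23, -13)), Rational(1, 2)), Pow(16647, -1)), Mul(5441, Pow(1871, -1))), -30855)) = Mul(-24114, Add(Add(Mul(Pow(Add(-44, -299), Rational(1, 2)), Rational(1, 16647)), Mul(5441, Rational(1, 1871))), -30855)) = Mul(-24114, Add(Add(Mul(Pow(-343, Rational(1, 2)), Rational(1, 16647)), Rational(5441, 1871)), -30855)) = Mul(-24114, Add(Add(Mul(Mul(7, I, Pow(7, Rational(1, 2))), Rational(1, 16647)), Rational(5441, 1871)), -30855)) = Mul(-24114, Add(Add(Mul(Rational(7, 16647), I, Pow(7, Rational(1, 2))), Rational(5441, 1871)), -30855)) = Mul(-24114, Add(Add(Rational(5441, 1871), Mul(Rational(7, 16647), I, Pow(7, Rational(1, 2)))), -30855)) = Mul(-24114, Add(Rational(-57724264, 1871), Mul(Rational(7, 16647), I, Pow(7, Rational(1, 2))))) = Add(Rational(1391962902096, 1871), Mul(Rational(-56266, 5549), I, Pow(7, Rational(1, 2))))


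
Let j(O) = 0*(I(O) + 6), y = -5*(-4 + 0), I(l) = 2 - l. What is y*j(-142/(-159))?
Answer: 0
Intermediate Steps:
y = 20 (y = -5*(-4) = 20)
j(O) = 0 (j(O) = 0*((2 - O) + 6) = 0*(8 - O) = 0)
y*j(-142/(-159)) = 20*0 = 0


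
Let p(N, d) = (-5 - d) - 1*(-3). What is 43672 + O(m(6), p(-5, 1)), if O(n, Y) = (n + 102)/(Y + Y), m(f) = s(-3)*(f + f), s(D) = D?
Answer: 43661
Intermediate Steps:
m(f) = -6*f (m(f) = -3*(f + f) = -6*f)
p(N, d) = -2 - d (p(N, d) = (-5 - d) + 3 = -2 - d)
O(n, Y) = (102 + n)/(2*Y) (O(n, Y) = (102 + n)/((2*Y)) = (102 + n)*(1/(2*Y)) = (102 + n)/(2*Y))
43672 + O(m(6), p(-5, 1)) = 43672 + (102 - 6*6)/(2*(-2 - 1*1)) = 43672 + (102 - 36)/(2*(-2 - 1)) = 43672 + (½)*66/(-3) = 43672 + (½)*(-⅓)*66 = 43672 - 11 = 43661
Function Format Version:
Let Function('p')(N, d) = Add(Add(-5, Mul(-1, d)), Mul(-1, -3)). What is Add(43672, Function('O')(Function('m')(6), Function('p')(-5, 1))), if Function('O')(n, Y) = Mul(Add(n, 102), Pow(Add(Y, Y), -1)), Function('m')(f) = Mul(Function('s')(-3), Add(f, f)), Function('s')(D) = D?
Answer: 43661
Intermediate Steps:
Function('m')(f) = Mul(-6, f) (Function('m')(f) = Mul(-3, Add(f, f)) = Mul(-3, Mul(2, f)) = Mul(-6, f))
Function('p')(N, d) = Add(-2, Mul(-1, d)) (Function('p')(N, d) = Add(Add(-5, Mul(-1, d)), 3) = Add(-2, Mul(-1, d)))
Function('O')(n, Y) = Mul(Rational(1, 2), Pow(Y, -1), Add(102, n)) (Function('O')(n, Y) = Mul(Add(102, n), Pow(Mul(2, Y), -1)) = Mul(Add(102, n), Mul(Rational(1, 2), Pow(Y, -1))) = Mul(Rational(1, 2), Pow(Y, -1), Add(102, n)))
Add(43672, Function('O')(Function('m')(6), Function('p')(-5, 1))) = Add(43672, Mul(Rational(1, 2), Pow(Add(-2, Mul(-1, 1)), -1), Add(102, Mul(-6, 6)))) = Add(43672, Mul(Rational(1, 2), Pow(Add(-2, -1), -1), Add(102, -36))) = Add(43672, Mul(Rational(1, 2), Pow(-3, -1), 66)) = Add(43672, Mul(Rational(1, 2), Rational(-1, 3), 66)) = Add(43672, -11) = 43661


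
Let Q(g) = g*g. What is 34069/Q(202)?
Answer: 34069/40804 ≈ 0.83494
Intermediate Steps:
Q(g) = g²
34069/Q(202) = 34069/(202²) = 34069/40804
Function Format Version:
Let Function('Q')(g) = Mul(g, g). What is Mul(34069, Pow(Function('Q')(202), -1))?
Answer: Rational(34069, 40804) ≈ 0.83494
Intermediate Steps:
Function('Q')(g) = Pow(g, 2)
Mul(34069, Pow(Function('Q')(202), -1)) = Mul(34069, Pow(Pow(202, 2), -1)) = Mul(34069, Pow(40804, -1)) = Mul(34069, Rational(1, 40804)) = Rational(34069, 40804)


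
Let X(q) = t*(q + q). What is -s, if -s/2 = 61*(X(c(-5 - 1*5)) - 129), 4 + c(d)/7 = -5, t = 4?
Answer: -77226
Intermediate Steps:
c(d) = -63 (c(d) = -28 + 7*(-5) = -28 - 35 = -63)
X(q) = 8*q (X(q) = 4*(q + q) = 4*(2*q) = 8*q)
s = 77226 (s = -122*(8*(-63) - 129) = -122*(-504 - 129) = -122*(-633) = -2*(-38613) = 77226)
-s = -1*77226 = -77226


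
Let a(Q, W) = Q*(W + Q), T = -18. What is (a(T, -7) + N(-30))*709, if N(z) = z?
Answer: 297780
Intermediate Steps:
a(Q, W) = Q*(Q + W)
(a(T, -7) + N(-30))*709 = (-18*(-18 - 7) - 30)*709 = (-18*(-25) - 30)*709 = (450 - 30)*709 = 420*709 = 297780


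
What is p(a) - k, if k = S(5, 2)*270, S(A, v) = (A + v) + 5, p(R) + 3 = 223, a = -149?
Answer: -3020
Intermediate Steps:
p(R) = 220 (p(R) = -3 + 223 = 220)
S(A, v) = 5 + A + v
k = 3240 (k = (5 + 5 + 2)*270 = 12*270 = 3240)
p(a) - k = 220 - 1*3240 = 220 - 3240 = -3020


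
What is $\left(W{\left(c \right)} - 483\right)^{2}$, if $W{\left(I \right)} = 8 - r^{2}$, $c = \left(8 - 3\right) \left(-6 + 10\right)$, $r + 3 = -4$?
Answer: $274576$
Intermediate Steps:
$r = -7$ ($r = -3 - 4 = -7$)
$c = 20$ ($c = 5 \cdot 4 = 20$)
$W{\left(I \right)} = -41$ ($W{\left(I \right)} = 8 - \left(-7\right)^{2} = 8 - 49 = -41$)
$\left(W{\left(c \right)} - 483\right)^{2} = \left(-41 - 483\right)^{2} = \left(-524\right)^{2} = 274576$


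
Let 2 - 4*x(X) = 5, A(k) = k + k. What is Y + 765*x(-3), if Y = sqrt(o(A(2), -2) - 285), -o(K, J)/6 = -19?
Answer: -2295/4 + 3*I*sqrt(19) ≈ -573.75 + 13.077*I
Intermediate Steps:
A(k) = 2*k
o(K, J) = 114 (o(K, J) = -6*(-19) = 114)
x(X) = -3/4 (x(X) = 1/2 - 1/4*5 = 1/2 - 5/4 = -3/4)
Y = 3*I*sqrt(19) (Y = sqrt(114 - 285) = sqrt(-171) = 3*I*sqrt(19) ≈ 13.077*I)
Y + 765*x(-3) = 3*I*sqrt(19) + 765*(-3/4) = 3*I*sqrt(19) - 2295/4 = -2295/4 + 3*I*sqrt(19)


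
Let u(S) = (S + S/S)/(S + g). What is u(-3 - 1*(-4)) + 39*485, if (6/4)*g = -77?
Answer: 2856159/151 ≈ 18915.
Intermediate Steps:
g = -154/3 (g = (⅔)*(-77) = -154/3 ≈ -51.333)
u(S) = (1 + S)/(-154/3 + S) (u(S) = (S + S/S)/(S - 154/3) = (S + 1)/(-154/3 + S) = (1 + S)/(-154/3 + S))
u(-3 - 1*(-4)) + 39*485 = 3*(1 + (-3 - 1*(-4)))/(-154 + 3*(-3 - 1*(-4))) + 39*485 = 3*(1 + (-3 + 4))/(-154 + 3*(-3 + 4)) + 18915 = 3*(1 + 1)/(-154 + 3*1) + 18915 = 3*2/(-154 + 3) + 18915 = 3*2/(-151) + 18915 = 3*(-1/151)*2 + 18915 = -6/151 + 18915 = 2856159/151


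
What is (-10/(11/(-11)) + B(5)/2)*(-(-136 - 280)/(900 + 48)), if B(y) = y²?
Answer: 780/79 ≈ 9.8734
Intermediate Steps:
(-10/(11/(-11)) + B(5)/2)*(-(-136 - 280)/(900 + 48)) = (-10/(11/(-11)) + 5²/2)*(-(-136 - 280)/(900 + 48)) = (-10/(11*(-1/11)) + 25*(½))*(-(-416)/948) = (-10/(-1) + 25/2)*(-(-416)/948) = (-10*(-1) + 25/2)*(-1*(-104/237)) = (10 + 25/2)*(104/237) = (45/2)*(104/237) = 780/79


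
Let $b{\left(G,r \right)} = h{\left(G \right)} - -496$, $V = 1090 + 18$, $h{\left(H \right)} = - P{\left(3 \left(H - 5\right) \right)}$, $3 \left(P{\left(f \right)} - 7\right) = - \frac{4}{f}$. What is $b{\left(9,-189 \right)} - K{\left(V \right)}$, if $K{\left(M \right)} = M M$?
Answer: $- \frac{11044574}{9} \approx -1.2272 \cdot 10^{6}$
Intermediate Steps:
$P{\left(f \right)} = 7 - \frac{4}{3 f}$ ($P{\left(f \right)} = 7 + \frac{\left(-4\right) \frac{1}{f}}{3} = 7 - \frac{4}{3 f}$)
$h{\left(H \right)} = -7 + \frac{4}{3 \left(-15 + 3 H\right)}$ ($h{\left(H \right)} = - (7 - \frac{4}{3 \cdot 3 \left(H - 5\right)}) = - (7 - \frac{4}{3 \cdot 3 \left(-5 + H\right)}) = - (7 - \frac{4}{3 \left(-15 + 3 H\right)}) = -7 + \frac{4}{3 \left(-15 + 3 H\right)}$)
$V = 1108$
$K{\left(M \right)} = M^{2}$
$b{\left(G,r \right)} = 496 + \frac{319 - 63 G}{9 \left(-5 + G\right)}$ ($b{\left(G,r \right)} = \frac{319 - 63 G}{9 \left(-5 + G\right)} - -496 = \frac{319 - 63 G}{9 \left(-5 + G\right)} + 496 = 496 + \frac{319 - 63 G}{9 \left(-5 + G\right)}$)
$b{\left(9,-189 \right)} - K{\left(V \right)} = \frac{-22001 + 4401 \cdot 9}{9 \left(-5 + 9\right)} - 1108^{2} = \frac{-22001 + 39609}{9 \cdot 4} - 1227664 = \frac{1}{9} \cdot \frac{1}{4} \cdot 17608 - 1227664 = \frac{4402}{9} - 1227664 = - \frac{11044574}{9}$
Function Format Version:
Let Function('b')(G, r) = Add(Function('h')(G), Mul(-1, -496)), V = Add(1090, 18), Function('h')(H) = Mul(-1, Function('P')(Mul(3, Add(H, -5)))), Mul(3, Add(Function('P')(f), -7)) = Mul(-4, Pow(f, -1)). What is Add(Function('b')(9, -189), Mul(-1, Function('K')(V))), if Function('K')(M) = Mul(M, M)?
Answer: Rational(-11044574, 9) ≈ -1.2272e+6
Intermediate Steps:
Function('P')(f) = Add(7, Mul(Rational(-4, 3), Pow(f, -1))) (Function('P')(f) = Add(7, Mul(Rational(1, 3), Mul(-4, Pow(f, -1)))) = Add(7, Mul(Rational(-4, 3), Pow(f, -1))))
Function('h')(H) = Add(-7, Mul(Rational(4, 3), Pow(Add(-15, Mul(3, H)), -1))) (Function('h')(H) = Mul(-1, Add(7, Mul(Rational(-4, 3), Pow(Mul(3, Add(H, -5)), -1)))) = Mul(-1, Add(7, Mul(Rational(-4, 3), Pow(Mul(3, Add(-5, H)), -1)))) = Mul(-1, Add(7, Mul(Rational(-4, 3), Pow(Add(-15, Mul(3, H)), -1)))) = Add(-7, Mul(Rational(4, 3), Pow(Add(-15, Mul(3, H)), -1))))
V = 1108
Function('K')(M) = Pow(M, 2)
Function('b')(G, r) = Add(496, Mul(Rational(1, 9), Pow(Add(-5, G), -1), Add(319, Mul(-63, G)))) (Function('b')(G, r) = Add(Mul(Rational(1, 9), Pow(Add(-5, G), -1), Add(319, Mul(-63, G))), Mul(-1, -496)) = Add(Mul(Rational(1, 9), Pow(Add(-5, G), -1), Add(319, Mul(-63, G))), 496) = Add(496, Mul(Rational(1, 9), Pow(Add(-5, G), -1), Add(319, Mul(-63, G)))))
Add(Function('b')(9, -189), Mul(-1, Function('K')(V))) = Add(Mul(Rational(1, 9), Pow(Add(-5, 9), -1), Add(-22001, Mul(4401, 9))), Mul(-1, Pow(1108, 2))) = Add(Mul(Rational(1, 9), Pow(4, -1), Add(-22001, 39609)), Mul(-1, 1227664)) = Add(Mul(Rational(1, 9), Rational(1, 4), 17608), -1227664) = Add(Rational(4402, 9), -1227664) = Rational(-11044574, 9)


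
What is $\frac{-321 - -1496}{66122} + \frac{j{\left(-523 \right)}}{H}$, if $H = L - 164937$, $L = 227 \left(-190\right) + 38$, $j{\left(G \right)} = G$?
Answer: $\frac{279015881}{13755293538} \approx 0.020284$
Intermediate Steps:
$L = -43092$ ($L = -43130 + 38 = -43092$)
$H = -208029$ ($H = -43092 - 164937 = -208029$)
$\frac{-321 - -1496}{66122} + \frac{j{\left(-523 \right)}}{H} = \frac{-321 - -1496}{66122} - \frac{523}{-208029} = \left(-321 + 1496\right) \frac{1}{66122} - - \frac{523}{208029} = 1175 \cdot \frac{1}{66122} + \frac{523}{208029} = \frac{1175}{66122} + \frac{523}{208029} = \frac{279015881}{13755293538}$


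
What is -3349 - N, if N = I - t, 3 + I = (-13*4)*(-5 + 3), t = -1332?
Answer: -4782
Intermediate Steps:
I = 101 (I = -3 + (-13*4)*(-5 + 3) = -3 - 52*(-2) = -3 + 104 = 101)
N = 1433 (N = 101 - 1*(-1332) = 101 + 1332 = 1433)
-3349 - N = -3349 - 1*1433 = -3349 - 1433 = -4782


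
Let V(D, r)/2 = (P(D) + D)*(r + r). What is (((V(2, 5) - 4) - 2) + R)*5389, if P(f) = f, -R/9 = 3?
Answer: 253283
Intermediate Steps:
R = -27 (R = -9*3 = -27)
V(D, r) = 8*D*r (V(D, r) = 2*((D + D)*(r + r)) = 2*((2*D)*(2*r)) = 2*(4*D*r) = 8*D*r)
(((V(2, 5) - 4) - 2) + R)*5389 = (((8*2*5 - 4) - 2) - 27)*5389 = (((80 - 4) - 2) - 27)*5389 = ((76 - 2) - 27)*5389 = (74 - 27)*5389 = 47*5389 = 253283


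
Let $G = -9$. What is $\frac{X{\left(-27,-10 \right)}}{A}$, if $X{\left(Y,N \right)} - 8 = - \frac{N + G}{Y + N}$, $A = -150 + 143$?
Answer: $- \frac{277}{259} \approx -1.0695$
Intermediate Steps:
$A = -7$
$X{\left(Y,N \right)} = 8 - \frac{-9 + N}{N + Y}$ ($X{\left(Y,N \right)} = 8 - \frac{N - 9}{Y + N} = 8 - \frac{-9 + N}{N + Y}$)
$\frac{X{\left(-27,-10 \right)}}{A} = \frac{\frac{1}{-10 - 27} \left(9 + 7 \left(-10\right) + 8 \left(-27\right)\right)}{-7} = \frac{9 - 70 - 216}{-37} \left(- \frac{1}{7}\right) = \left(- \frac{1}{37}\right) \left(-277\right) \left(- \frac{1}{7}\right) = \frac{277}{37} \left(- \frac{1}{7}\right) = - \frac{277}{259}$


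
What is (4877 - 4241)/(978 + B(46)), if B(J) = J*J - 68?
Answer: 318/1513 ≈ 0.21018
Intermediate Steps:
B(J) = -68 + J**2 (B(J) = J**2 - 68 = -68 + J**2)
(4877 - 4241)/(978 + B(46)) = (4877 - 4241)/(978 + (-68 + 46**2)) = 636/(978 + (-68 + 2116)) = 636/(978 + 2048) = 636/3026 = 636*(1/3026) = 318/1513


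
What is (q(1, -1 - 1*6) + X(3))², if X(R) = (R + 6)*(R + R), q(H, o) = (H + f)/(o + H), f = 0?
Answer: 104329/36 ≈ 2898.0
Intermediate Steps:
q(H, o) = H/(H + o) (q(H, o) = (H + 0)/(o + H) = H/(H + o))
X(R) = 2*R*(6 + R) (X(R) = (6 + R)*(2*R) = 2*R*(6 + R))
(q(1, -1 - 1*6) + X(3))² = (1/(1 + (-1 - 1*6)) + 2*3*(6 + 3))² = (1/(1 + (-1 - 6)) + 2*3*9)² = (1/(1 - 7) + 54)² = (1/(-6) + 54)² = (1*(-⅙) + 54)² = (-⅙ + 54)² = (323/6)² = 104329/36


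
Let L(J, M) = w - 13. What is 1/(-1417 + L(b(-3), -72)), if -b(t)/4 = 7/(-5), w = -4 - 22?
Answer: -1/1456 ≈ -0.00068681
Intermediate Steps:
w = -26
b(t) = 28/5 (b(t) = -28/(-5) = -28*(-1)/5 = -4*(-7/5) = 28/5)
L(J, M) = -39 (L(J, M) = -26 - 13 = -39)
1/(-1417 + L(b(-3), -72)) = 1/(-1417 - 39) = 1/(-1456) = -1/1456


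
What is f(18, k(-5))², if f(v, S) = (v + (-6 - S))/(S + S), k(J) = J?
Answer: 289/100 ≈ 2.8900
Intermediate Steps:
f(v, S) = (-6 + v - S)/(2*S) (f(v, S) = (-6 + v - S)/((2*S)) = (-6 + v - S)*(1/(2*S)) = (-6 + v - S)/(2*S))
f(18, k(-5))² = ((½)*(-6 + 18 - 1*(-5))/(-5))² = ((½)*(-⅕)*(-6 + 18 + 5))² = ((½)*(-⅕)*17)² = (-17/10)² = 289/100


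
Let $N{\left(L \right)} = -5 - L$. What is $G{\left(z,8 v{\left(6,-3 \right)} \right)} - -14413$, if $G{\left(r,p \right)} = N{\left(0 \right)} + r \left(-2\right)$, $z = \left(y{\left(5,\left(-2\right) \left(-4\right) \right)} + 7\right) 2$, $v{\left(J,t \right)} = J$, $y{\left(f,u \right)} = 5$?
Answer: $14360$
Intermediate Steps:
$z = 24$ ($z = \left(5 + 7\right) 2 = 12 \cdot 2 = 24$)
$G{\left(r,p \right)} = -5 - 2 r$ ($G{\left(r,p \right)} = \left(-5 - 0\right) + r \left(-2\right) = \left(-5 + 0\right) - 2 r = -5 - 2 r$)
$G{\left(z,8 v{\left(6,-3 \right)} \right)} - -14413 = \left(-5 - 48\right) - -14413 = \left(-5 - 48\right) + 14413 = -53 + 14413 = 14360$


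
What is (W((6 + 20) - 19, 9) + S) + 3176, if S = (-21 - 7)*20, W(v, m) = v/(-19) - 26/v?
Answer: 347385/133 ≈ 2611.9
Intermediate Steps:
W(v, m) = -26/v - v/19 (W(v, m) = v*(-1/19) - 26/v = -v/19 - 26/v = -26/v - v/19)
S = -560 (S = -28*20 = -560)
(W((6 + 20) - 19, 9) + S) + 3176 = ((-26/((6 + 20) - 19) - ((6 + 20) - 19)/19) - 560) + 3176 = ((-26/(26 - 19) - (26 - 19)/19) - 560) + 3176 = ((-26/7 - 1/19*7) - 560) + 3176 = ((-26*⅐ - 7/19) - 560) + 3176 = ((-26/7 - 7/19) - 560) + 3176 = (-543/133 - 560) + 3176 = -75023/133 + 3176 = 347385/133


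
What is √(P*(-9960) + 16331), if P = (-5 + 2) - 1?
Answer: √56171 ≈ 237.00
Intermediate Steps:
P = -4 (P = -3 - 1 = -4)
√(P*(-9960) + 16331) = √(-4*(-9960) + 16331) = √(39840 + 16331) = √56171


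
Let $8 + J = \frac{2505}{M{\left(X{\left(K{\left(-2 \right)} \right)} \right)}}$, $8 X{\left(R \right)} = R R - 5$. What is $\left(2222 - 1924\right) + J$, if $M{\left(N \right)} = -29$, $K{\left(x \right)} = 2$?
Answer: $\frac{5905}{29} \approx 203.62$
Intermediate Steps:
$X{\left(R \right)} = - \frac{5}{8} + \frac{R^{2}}{8}$ ($X{\left(R \right)} = \frac{R R - 5}{8} = \frac{R^{2} - 5}{8} = \frac{-5 + R^{2}}{8} = - \frac{5}{8} + \frac{R^{2}}{8}$)
$J = - \frac{2737}{29}$ ($J = -8 + \frac{2505}{-29} = -8 + 2505 \left(- \frac{1}{29}\right) = -8 - \frac{2505}{29} = - \frac{2737}{29} \approx -94.379$)
$\left(2222 - 1924\right) + J = \left(2222 - 1924\right) - \frac{2737}{29} = 298 - \frac{2737}{29} = \frac{5905}{29}$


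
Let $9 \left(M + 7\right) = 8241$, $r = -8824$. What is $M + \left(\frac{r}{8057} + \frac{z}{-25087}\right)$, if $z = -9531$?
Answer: $\frac{550561634971}{606377877} \approx 907.95$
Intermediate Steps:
$M = \frac{2726}{3}$ ($M = -7 + \frac{1}{9} \cdot 8241 = -7 + \frac{2747}{3} = \frac{2726}{3} \approx 908.67$)
$M + \left(\frac{r}{8057} + \frac{z}{-25087}\right) = \frac{2726}{3} - \left(- \frac{9531}{25087} + \frac{8824}{8057}\right) = \frac{2726}{3} - \frac{144576421}{202125959} = \frac{550561634971}{606377877}$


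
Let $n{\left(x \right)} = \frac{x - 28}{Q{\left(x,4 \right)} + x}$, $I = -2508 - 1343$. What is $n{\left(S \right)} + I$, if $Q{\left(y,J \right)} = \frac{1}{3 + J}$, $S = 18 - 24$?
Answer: $- \frac{157653}{41} \approx -3845.2$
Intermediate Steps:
$S = -6$ ($S = 18 - 24 = -6$)
$I = -3851$ ($I = -2508 - 1343 = -3851$)
$n{\left(x \right)} = \frac{-28 + x}{\frac{1}{7} + x}$ ($n{\left(x \right)} = \frac{x - 28}{\frac{1}{3 + 4} + x} = \frac{-28 + x}{\frac{1}{7} + x}$)
$n{\left(S \right)} + I = \frac{7 \left(-28 - 6\right)}{1 + 7 \left(-6\right)} - 3851 = 7 \frac{1}{1 - 42} \left(-34\right) - 3851 = 7 \frac{1}{-41} \left(-34\right) - 3851 = 7 \left(- \frac{1}{41}\right) \left(-34\right) - 3851 = \frac{238}{41} - 3851 = - \frac{157653}{41}$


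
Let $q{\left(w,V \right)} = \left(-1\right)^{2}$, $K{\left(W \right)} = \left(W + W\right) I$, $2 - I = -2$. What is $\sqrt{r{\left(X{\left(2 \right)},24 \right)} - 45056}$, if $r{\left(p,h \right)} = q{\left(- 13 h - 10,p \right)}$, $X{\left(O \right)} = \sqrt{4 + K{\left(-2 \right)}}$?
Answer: $i \sqrt{45055} \approx 212.26 i$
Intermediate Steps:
$I = 4$ ($I = 2 - -2 = 2 + 2 = 4$)
$K{\left(W \right)} = 8 W$ ($K{\left(W \right)} = \left(W + W\right) 4 = 2 W 4 = 8 W$)
$X{\left(O \right)} = 2 i \sqrt{3}$ ($X{\left(O \right)} = \sqrt{4 + 8 \left(-2\right)} = \sqrt{4 - 16} = \sqrt{-12} = 2 i \sqrt{3}$)
$q{\left(w,V \right)} = 1$
$r{\left(p,h \right)} = 1$
$\sqrt{r{\left(X{\left(2 \right)},24 \right)} - 45056} = \sqrt{1 - 45056} = \sqrt{-45055} = i \sqrt{45055}$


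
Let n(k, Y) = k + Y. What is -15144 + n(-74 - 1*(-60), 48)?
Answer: -15110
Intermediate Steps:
n(k, Y) = Y + k
-15144 + n(-74 - 1*(-60), 48) = -15144 + (48 + (-74 - 1*(-60))) = -15144 + (48 + (-74 + 60)) = -15144 + (48 - 14) = -15144 + 34 = -15110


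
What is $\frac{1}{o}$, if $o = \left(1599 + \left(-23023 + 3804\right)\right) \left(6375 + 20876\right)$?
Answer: $- \frac{1}{480162620} \approx -2.0826 \cdot 10^{-9}$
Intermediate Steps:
$o = -480162620$ ($o = \left(1599 - 19219\right) 27251 = \left(-17620\right) 27251 = -480162620$)
$\frac{1}{o} = \frac{1}{-480162620} = - \frac{1}{480162620}$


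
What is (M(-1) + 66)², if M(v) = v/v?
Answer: 4489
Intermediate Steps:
M(v) = 1
(M(-1) + 66)² = (1 + 66)² = 67² = 4489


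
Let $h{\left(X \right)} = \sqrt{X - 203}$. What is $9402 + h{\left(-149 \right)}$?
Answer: $9402 + 4 i \sqrt{22} \approx 9402.0 + 18.762 i$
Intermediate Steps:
$h{\left(X \right)} = \sqrt{-203 + X}$
$9402 + h{\left(-149 \right)} = 9402 + \sqrt{-203 - 149} = 9402 + \sqrt{-352} = 9402 + 4 i \sqrt{22}$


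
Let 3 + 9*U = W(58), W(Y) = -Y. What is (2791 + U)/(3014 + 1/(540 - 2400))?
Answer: 913880/989301 ≈ 0.92376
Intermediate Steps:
U = -61/9 (U = -⅓ + (-1*58)/9 = -⅓ + (⅑)*(-58) = -⅓ - 58/9 = -61/9 ≈ -6.7778)
(2791 + U)/(3014 + 1/(540 - 2400)) = (2791 - 61/9)/(3014 + 1/(540 - 2400)) = 25058/(9*(3014 + 1/(-1860))) = 25058/(9*(3014 - 1/1860)) = 25058/(9*(5606039/1860)) = (25058/9)*(1860/5606039) = 913880/989301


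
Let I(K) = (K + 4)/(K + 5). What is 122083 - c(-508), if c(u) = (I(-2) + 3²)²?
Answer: 1097906/9 ≈ 1.2199e+5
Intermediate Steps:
I(K) = (4 + K)/(5 + K)
c(u) = 841/9 (c(u) = ((4 - 2)/(5 - 2) + 3²)² = (2/3 + 9)² = ((⅓)*2 + 9)² = (⅔ + 9)² = (29/3)² = 841/9)
122083 - c(-508) = 122083 - 1*841/9 = 122083 - 841/9 = 1097906/9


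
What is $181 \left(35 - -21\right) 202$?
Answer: $2047472$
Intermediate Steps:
$181 \left(35 - -21\right) 202 = 181 \left(35 + 21\right) 202 = 181 \cdot 56 \cdot 202 = 10136 \cdot 202 = 2047472$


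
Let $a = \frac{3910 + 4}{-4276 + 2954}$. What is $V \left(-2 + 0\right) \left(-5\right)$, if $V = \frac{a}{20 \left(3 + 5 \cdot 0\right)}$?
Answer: $- \frac{1957}{3966} \approx -0.49344$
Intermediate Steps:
$a = - \frac{1957}{661}$ ($a = \frac{3914}{-1322} = 3914 \left(- \frac{1}{1322}\right) = - \frac{1957}{661} \approx -2.9607$)
$V = - \frac{1957}{39660}$ ($V = - \frac{1957}{661 \cdot 20 \left(3 + 5 \cdot 0\right)} = - \frac{1957}{661 \cdot 20 \left(3 + 0\right)} = - \frac{1957}{661 \cdot 20 \cdot 3} = - \frac{1957}{661 \cdot 60} = \left(- \frac{1957}{661}\right) \frac{1}{60} = - \frac{1957}{39660} \approx -0.049344$)
$V \left(-2 + 0\right) \left(-5\right) = - \frac{1957 \left(-2 + 0\right) \left(-5\right)}{39660} = - \frac{1957 \left(\left(-2\right) \left(-5\right)\right)}{39660} = \left(- \frac{1957}{39660}\right) 10 = - \frac{1957}{3966}$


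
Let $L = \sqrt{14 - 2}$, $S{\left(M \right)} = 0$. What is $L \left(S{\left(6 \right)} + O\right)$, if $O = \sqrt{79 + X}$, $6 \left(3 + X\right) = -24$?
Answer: $12 \sqrt{6} \approx 29.394$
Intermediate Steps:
$X = -7$ ($X = -3 + \frac{1}{6} \left(-24\right) = -3 - 4 = -7$)
$O = 6 \sqrt{2}$ ($O = \sqrt{79 - 7} = \sqrt{72} = 6 \sqrt{2} \approx 8.4853$)
$L = 2 \sqrt{3}$ ($L = \sqrt{12} = 2 \sqrt{3} \approx 3.4641$)
$L \left(S{\left(6 \right)} + O\right) = 2 \sqrt{3} \left(0 + 6 \sqrt{2}\right) = 2 \sqrt{3} \cdot 6 \sqrt{2} = 12 \sqrt{6}$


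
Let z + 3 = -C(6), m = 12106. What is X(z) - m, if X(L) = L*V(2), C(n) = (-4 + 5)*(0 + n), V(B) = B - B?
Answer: -12106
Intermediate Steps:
V(B) = 0
C(n) = n (C(n) = 1*n = n)
z = -9 (z = -3 - 1*6 = -3 - 6 = -9)
X(L) = 0 (X(L) = L*0 = 0)
X(z) - m = 0 - 1*12106 = 0 - 12106 = -12106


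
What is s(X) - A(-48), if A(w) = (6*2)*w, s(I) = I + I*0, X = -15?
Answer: 561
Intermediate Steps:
s(I) = I (s(I) = I + 0 = I)
A(w) = 12*w
s(X) - A(-48) = -15 - 12*(-48) = -15 - 1*(-576) = -15 + 576 = 561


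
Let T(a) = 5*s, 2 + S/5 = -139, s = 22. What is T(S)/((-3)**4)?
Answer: 110/81 ≈ 1.3580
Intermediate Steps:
S = -705 (S = -10 + 5*(-139) = -10 - 695 = -705)
T(a) = 110 (T(a) = 5*22 = 110)
T(S)/((-3)**4) = 110/((-3)**4) = 110/81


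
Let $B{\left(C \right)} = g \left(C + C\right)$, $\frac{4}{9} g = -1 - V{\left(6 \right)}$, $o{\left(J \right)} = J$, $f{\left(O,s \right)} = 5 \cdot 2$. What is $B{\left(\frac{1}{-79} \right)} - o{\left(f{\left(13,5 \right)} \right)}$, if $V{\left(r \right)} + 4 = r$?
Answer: $- \frac{1553}{158} \approx -9.8291$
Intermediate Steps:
$V{\left(r \right)} = -4 + r$
$f{\left(O,s \right)} = 10$
$g = - \frac{27}{4}$ ($g = \frac{9 \left(-1 - \left(-4 + 6\right)\right)}{4} = \frac{9 \left(-1 - 2\right)}{4} = \frac{9}{4} \left(-3\right) = - \frac{27}{4} \approx -6.75$)
$B{\left(C \right)} = - \frac{27 C}{2}$ ($B{\left(C \right)} = - \frac{27 \left(C + C\right)}{4} = - \frac{27 \cdot 2 C}{4} = - \frac{27 C}{2}$)
$B{\left(\frac{1}{-79} \right)} - o{\left(f{\left(13,5 \right)} \right)} = - \frac{27}{2 \left(-79\right)} - 10 = \left(- \frac{27}{2}\right) \left(- \frac{1}{79}\right) - 10 = \frac{27}{158} - 10 = - \frac{1553}{158}$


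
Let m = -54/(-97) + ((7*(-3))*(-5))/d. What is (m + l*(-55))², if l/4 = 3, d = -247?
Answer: 249949364985369/574033681 ≈ 4.3543e+5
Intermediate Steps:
l = 12 (l = 4*3 = 12)
m = 3153/23959 (m = -54/(-97) + ((7*(-3))*(-5))/(-247) = -54*(-1/97) - 21*(-5)*(-1/247) = 54/97 + 105*(-1/247) = 54/97 - 105/247 = 3153/23959 ≈ 0.13160)
(m + l*(-55))² = (3153/23959 + 12*(-55))² = (3153/23959 - 660)² = (-15809787/23959)² = 249949364985369/574033681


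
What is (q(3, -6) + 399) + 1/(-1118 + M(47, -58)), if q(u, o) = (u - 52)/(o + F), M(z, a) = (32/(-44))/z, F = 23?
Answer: 3892337487/9826238 ≈ 396.12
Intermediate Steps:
M(z, a) = -8/(11*z) (M(z, a) = (32*(-1/44))/z = -8/(11*z))
q(u, o) = (-52 + u)/(23 + o) (q(u, o) = (u - 52)/(o + 23) = (-52 + u)/(23 + o))
(q(3, -6) + 399) + 1/(-1118 + M(47, -58)) = ((-52 + 3)/(23 - 6) + 399) + 1/(-1118 - 8/11/47) = (-49/17 + 399) + 1/(-1118 - 8/11*1/47) = ((1/17)*(-49) + 399) + 1/(-1118 - 8/517) = (-49/17 + 399) + 1/(-578014/517) = 6734/17 - 517/578014 = 3892337487/9826238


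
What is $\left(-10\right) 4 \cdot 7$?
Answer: $-280$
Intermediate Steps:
$\left(-10\right) 4 \cdot 7 = \left(-40\right) 7 = -280$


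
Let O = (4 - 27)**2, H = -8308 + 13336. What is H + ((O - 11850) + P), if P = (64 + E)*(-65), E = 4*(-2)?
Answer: -9933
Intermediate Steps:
H = 5028
O = 529 (O = (-23)**2 = 529)
E = -8
P = -3640 (P = (64 - 8)*(-65) = 56*(-65) = -3640)
H + ((O - 11850) + P) = 5028 + ((529 - 11850) - 3640) = 5028 + (-11321 - 3640) = 5028 - 14961 = -9933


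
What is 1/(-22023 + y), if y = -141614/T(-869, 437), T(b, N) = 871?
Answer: -871/19323647 ≈ -4.5074e-5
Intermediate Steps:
y = -141614/871 ≈ -162.59
1/(-22023 + y) = 1/(-22023 - 141614/871) = 1/(-19323647/871) = -871/19323647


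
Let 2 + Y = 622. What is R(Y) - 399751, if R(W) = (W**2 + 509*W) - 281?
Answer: 299948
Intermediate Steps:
Y = 620 (Y = -2 + 622 = 620)
R(W) = -281 + W**2 + 509*W
R(Y) - 399751 = (-281 + 620**2 + 509*620) - 399751 = (-281 + 384400 + 315580) - 399751 = 699699 - 399751 = 299948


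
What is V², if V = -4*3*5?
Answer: 3600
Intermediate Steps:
V = -60 (V = -12*5 = -60)
V² = (-60)² = 3600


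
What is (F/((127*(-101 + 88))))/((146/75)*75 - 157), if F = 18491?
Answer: 1681/1651 ≈ 1.0182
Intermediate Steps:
(F/((127*(-101 + 88))))/((146/75)*75 - 157) = (18491/((127*(-101 + 88))))/((146/75)*75 - 157) = (18491/((127*(-13))))/((146*(1/75))*75 - 157) = (18491/(-1651))/((146/75)*75 - 157) = (18491*(-1/1651))/(146 - 157) = -18491/1651/(-11) = -18491/1651*(-1/11) = 1681/1651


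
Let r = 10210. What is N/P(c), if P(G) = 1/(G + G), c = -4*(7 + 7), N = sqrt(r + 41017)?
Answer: -112*sqrt(51227) ≈ -25349.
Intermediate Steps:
N = sqrt(51227) (N = sqrt(10210 + 41017) = sqrt(51227) ≈ 226.33)
c = -56 (c = -4*14 = -56)
P(G) = 1/(2*G)
N/P(c) = sqrt(51227)/(((1/2)/(-56))) = sqrt(51227)/(((1/2)*(-1/56))) = sqrt(51227)/(-1/112) = sqrt(51227)*(-112) = -112*sqrt(51227)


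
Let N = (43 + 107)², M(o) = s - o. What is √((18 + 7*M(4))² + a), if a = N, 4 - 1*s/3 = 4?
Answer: 10*√226 ≈ 150.33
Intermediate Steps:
s = 0 (s = 12 - 3*4 = 12 - 12 = 0)
M(o) = -o (M(o) = 0 - o = -o)
N = 22500 (N = 150² = 22500)
a = 22500
√((18 + 7*M(4))² + a) = √((18 + 7*(-1*4))² + 22500) = √((18 + 7*(-4))² + 22500) = √((18 - 28)² + 22500) = √((-10)² + 22500) = √(100 + 22500) = √22600 = 10*√226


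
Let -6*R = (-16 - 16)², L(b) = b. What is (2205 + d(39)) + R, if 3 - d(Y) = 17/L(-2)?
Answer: 12275/6 ≈ 2045.8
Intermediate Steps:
R = -512/3 (R = -(-16 - 16)²/6 = -⅙*(-32)² = -⅙*1024 = -512/3 ≈ -170.67)
d(Y) = 23/2 (d(Y) = 3 - 17/(-2) = 3 - 17*(-1)/2 = 3 - 1*(-17/2) = 3 + 17/2 = 23/2)
(2205 + d(39)) + R = (2205 + 23/2) - 512/3 = 4433/2 - 512/3 = 12275/6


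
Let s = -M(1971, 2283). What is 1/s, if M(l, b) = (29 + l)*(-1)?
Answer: 1/2000 ≈ 0.00050000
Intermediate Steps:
M(l, b) = -29 - l
s = 2000 (s = -(-29 - 1*1971) = -(-29 - 1971) = -1*(-2000) = 2000)
1/s = 1/2000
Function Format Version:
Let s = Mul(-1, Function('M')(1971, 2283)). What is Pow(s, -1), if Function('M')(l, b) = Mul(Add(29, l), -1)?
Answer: Rational(1, 2000) ≈ 0.00050000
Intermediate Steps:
Function('M')(l, b) = Add(-29, Mul(-1, l))
s = 2000 (s = Mul(-1, Add(-29, Mul(-1, 1971))) = Mul(-1, Add(-29, -1971)) = Mul(-1, -2000) = 2000)
Pow(s, -1) = Pow(2000, -1) = Rational(1, 2000)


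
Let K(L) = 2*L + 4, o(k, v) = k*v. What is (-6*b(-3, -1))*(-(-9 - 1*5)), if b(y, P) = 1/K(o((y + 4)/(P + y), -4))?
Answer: -14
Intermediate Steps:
K(L) = 4 + 2*L
b(y, P) = 1/(4 - 8*(4 + y)/(P + y)) (b(y, P) = 1/(4 + 2*(((y + 4)/(P + y))*(-4))) = 1/(4 + 2*(((4 + y)/(P + y))*(-4))) = 1/(4 + 2*(-4*(4 + y)/(P + y))) = 1/(4 - 8*(4 + y)/(P + y)))
(-6*b(-3, -1))*(-(-9 - 1*5)) = (-3*(-1 - 3)/(2*(-8 - 1 - 1*(-3))))*(-(-9 - 1*5)) = (-3*(-4)/(2*(-8 - 1 + 3)))*(-(-9 - 5)) = (-3*(-4)/(2*(-6)))*(-1*(-14)) = -3*(-1)*(-4)/(2*6)*14 = -6*1/6*14 = -1*14 = -14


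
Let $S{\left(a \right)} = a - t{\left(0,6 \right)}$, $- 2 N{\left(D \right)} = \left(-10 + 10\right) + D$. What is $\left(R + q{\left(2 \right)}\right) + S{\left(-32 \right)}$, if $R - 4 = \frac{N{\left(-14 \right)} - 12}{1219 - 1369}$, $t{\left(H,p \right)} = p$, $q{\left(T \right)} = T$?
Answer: $- \frac{959}{30} \approx -31.967$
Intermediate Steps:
$N{\left(D \right)} = - \frac{D}{2}$ ($N{\left(D \right)} = - \frac{\left(-10 + 10\right) + D}{2} = - \frac{0 + D}{2} = - \frac{D}{2}$)
$R = \frac{121}{30}$ ($R = 4 + \frac{\left(- \frac{1}{2}\right) \left(-14\right) - 12}{1219 - 1369} = 4 + \frac{7 - 12}{-150} = 4 - - \frac{1}{30} = 4 + \frac{1}{30} = \frac{121}{30} \approx 4.0333$)
$S{\left(a \right)} = -6 + a$ ($S{\left(a \right)} = a - 6 = -6 + a$)
$\left(R + q{\left(2 \right)}\right) + S{\left(-32 \right)} = \left(\frac{121}{30} + 2\right) - 38 = \frac{181}{30} - 38 = - \frac{959}{30}$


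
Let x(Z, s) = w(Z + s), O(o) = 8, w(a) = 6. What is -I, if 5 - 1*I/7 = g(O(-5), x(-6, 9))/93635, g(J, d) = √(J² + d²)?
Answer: -655431/18727 ≈ -34.999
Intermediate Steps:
x(Z, s) = 6
I = 655431/18727 (I = 35 - 7*√(8² + 6²)/93635 = 35 - 7*√(64 + 36)/93635 = 35 - 7*√100/93635 = 35 - 70/93635 = 35 - 7*2/18727 = 35 - 14/18727 = 655431/18727 ≈ 34.999)
-I = -1*655431/18727 = -655431/18727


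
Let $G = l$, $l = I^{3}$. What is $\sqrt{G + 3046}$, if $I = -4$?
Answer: $\sqrt{2982} \approx 54.608$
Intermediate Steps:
$l = -64$ ($l = \left(-4\right)^{3} = -64$)
$G = -64$
$\sqrt{G + 3046} = \sqrt{-64 + 3046} = \sqrt{2982}$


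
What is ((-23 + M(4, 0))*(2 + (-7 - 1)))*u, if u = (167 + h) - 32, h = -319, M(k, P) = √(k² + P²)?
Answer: -20976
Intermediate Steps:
M(k, P) = √(P² + k²)
u = -184 (u = (167 - 319) - 32 = -152 - 32 = -184)
((-23 + M(4, 0))*(2 + (-7 - 1)))*u = ((-23 + √(0² + 4²))*(2 + (-7 - 1)))*(-184) = ((-23 + √(0 + 16))*(2 - 8))*(-184) = ((-23 + √16)*(-6))*(-184) = ((-23 + 4)*(-6))*(-184) = -19*(-6)*(-184) = 114*(-184) = -20976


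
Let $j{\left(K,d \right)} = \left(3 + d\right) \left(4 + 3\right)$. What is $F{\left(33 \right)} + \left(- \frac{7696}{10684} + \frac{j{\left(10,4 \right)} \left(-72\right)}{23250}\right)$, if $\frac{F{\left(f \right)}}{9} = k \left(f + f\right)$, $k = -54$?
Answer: $- \frac{331999635548}{10350125} \approx -32077.0$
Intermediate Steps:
$j{\left(K,d \right)} = 21 + 7 d$ ($j{\left(K,d \right)} = \left(3 + d\right) 7 = 21 + 7 d$)
$F{\left(f \right)} = - 972 f$ ($F{\left(f \right)} = 9 \left(- 54 \left(f + f\right)\right) = 9 \left(- 54 \cdot 2 f\right) = 9 \left(- 108 f\right) = - 972 f$)
$F{\left(33 \right)} + \left(- \frac{7696}{10684} + \frac{j{\left(10,4 \right)} \left(-72\right)}{23250}\right) = \left(-972\right) 33 - \left(\frac{1924}{2671} - \frac{\left(21 + 7 \cdot 4\right) \left(-72\right)}{23250}\right) = -32076 - \left(\frac{1924}{2671} - \left(21 + 28\right) \left(-72\right) \frac{1}{23250}\right) = -32076 - \left(\frac{1924}{2671} - 49 \left(-72\right) \frac{1}{23250}\right) = -32076 - \frac{9026048}{10350125} = - \frac{331999635548}{10350125}$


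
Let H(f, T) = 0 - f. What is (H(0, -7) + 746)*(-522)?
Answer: -389412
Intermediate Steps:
H(f, T) = -f
(H(0, -7) + 746)*(-522) = (-1*0 + 746)*(-522) = (0 + 746)*(-522) = 746*(-522) = -389412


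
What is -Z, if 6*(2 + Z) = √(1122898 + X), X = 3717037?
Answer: 2 - √4839935/6 ≈ -364.66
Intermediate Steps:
Z = -2 + √4839935/6 (Z = -2 + √(1122898 + 3717037)/6 = -2 + √4839935/6 ≈ 364.66)
-Z = -(-2 + √4839935/6) = 2 - √4839935/6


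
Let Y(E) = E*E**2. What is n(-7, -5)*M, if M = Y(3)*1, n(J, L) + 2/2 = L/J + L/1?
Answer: -999/7 ≈ -142.71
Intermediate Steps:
Y(E) = E**3
n(J, L) = -1 + L + L/J (n(J, L) = -1 + (L/J + L/1) = -1 + (L/J + L*1) = -1 + (L/J + L) = -1 + (L + L/J) = -1 + L + L/J)
M = 27 (M = 3**3*1 = 27*1 = 27)
n(-7, -5)*M = (-1 - 5 - 5/(-7))*27 = (-1 - 5 - 5*(-1/7))*27 = (-1 - 5 + 5/7)*27 = -37/7*27 = -999/7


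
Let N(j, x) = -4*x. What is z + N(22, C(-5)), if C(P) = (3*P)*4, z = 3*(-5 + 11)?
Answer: 258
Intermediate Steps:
z = 18 (z = 3*6 = 18)
C(P) = 12*P
z + N(22, C(-5)) = 18 - 48*(-5) = 18 - 4*(-60) = 18 + 240 = 258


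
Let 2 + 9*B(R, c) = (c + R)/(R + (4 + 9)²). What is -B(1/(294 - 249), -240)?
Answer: 26011/68454 ≈ 0.37998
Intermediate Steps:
B(R, c) = -2/9 + (R + c)/(9*(169 + R)) (B(R, c) = -2/9 + ((c + R)/(R + (4 + 9)²))/9 = -2/9 + ((R + c)/(R + 13²))/9 = -2/9 + ((R + c)/(R + 169))/9 = -2/9 + ((R + c)/(169 + R))/9 = -2/9 + (R + c)/(9*(169 + R)))
-B(1/(294 - 249), -240) = -(-338 - 240 - 1/(294 - 249))/(9*(169 + 1/(294 - 249))) = -(-338 - 240 - 1/45)/(9*(169 + 1/45)) = -(-338 - 240 - 1*1/45)/(9*(169 + 1/45)) = -(-338 - 240 - 1/45)/(9*7606/45) = -45*(-26011)/(9*7606*45) = -1*(-26011/68454) = 26011/68454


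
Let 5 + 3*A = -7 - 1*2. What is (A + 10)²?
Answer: 256/9 ≈ 28.444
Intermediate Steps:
A = -14/3 (A = -5/3 + (-7 - 1*2)/3 = -5/3 + (-7 - 2)/3 = -5/3 + (⅓)*(-9) = -5/3 - 3 = -14/3 ≈ -4.6667)
(A + 10)² = (-14/3 + 10)² = (16/3)² = 256/9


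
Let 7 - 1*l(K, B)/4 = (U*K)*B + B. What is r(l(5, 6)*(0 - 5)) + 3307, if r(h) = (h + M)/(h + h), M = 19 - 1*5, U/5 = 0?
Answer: 66143/20 ≈ 3307.1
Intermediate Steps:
U = 0 (U = 5*0 = 0)
l(K, B) = 28 - 4*B (l(K, B) = 28 - 4*((0*K)*B + B) = 28 - 4*(0*B + B) = 28 - 4*(0 + B) = 28 - 4*B)
M = 14 (M = 19 - 5 = 14)
r(h) = (14 + h)/(2*h) (r(h) = (h + 14)/(h + h) = (14 + h)/((2*h)) = (14 + h)*(1/(2*h)) = (14 + h)/(2*h))
r(l(5, 6)*(0 - 5)) + 3307 = (14 + (28 - 4*6)*(0 - 5))/(2*(((28 - 4*6)*(0 - 5)))) + 3307 = (14 + (28 - 24)*(-5))/(2*(((28 - 24)*(-5)))) + 3307 = (14 + 4*(-5))/(2*((4*(-5)))) + 3307 = (1/2)*(14 - 20)/(-20) + 3307 = (1/2)*(-1/20)*(-6) + 3307 = 3/20 + 3307 = 66143/20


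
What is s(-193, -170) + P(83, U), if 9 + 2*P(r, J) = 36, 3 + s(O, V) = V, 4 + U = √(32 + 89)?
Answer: -319/2 ≈ -159.50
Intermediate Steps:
U = 7 (U = -4 + √(32 + 89) = -4 + √121 = -4 + 11 = 7)
s(O, V) = -3 + V
P(r, J) = 27/2 (P(r, J) = -9/2 + (½)*36 = -9/2 + 18 = 27/2)
s(-193, -170) + P(83, U) = (-3 - 170) + 27/2 = -173 + 27/2 = -319/2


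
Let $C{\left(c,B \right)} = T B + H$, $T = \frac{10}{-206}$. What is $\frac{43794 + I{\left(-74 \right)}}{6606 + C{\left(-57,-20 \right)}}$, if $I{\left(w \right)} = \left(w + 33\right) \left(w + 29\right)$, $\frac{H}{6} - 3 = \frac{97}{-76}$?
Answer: $\frac{178631046}{25900163} \approx 6.8969$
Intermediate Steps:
$H = \frac{393}{38}$ ($H = 18 + 6 \frac{97}{-76} = 18 + 6 \cdot 97 \left(- \frac{1}{76}\right) = 18 + 6 \left(- \frac{97}{76}\right) = 18 - \frac{291}{38} = \frac{393}{38} \approx 10.342$)
$T = - \frac{5}{103}$ ($T = 10 \left(- \frac{1}{206}\right) = - \frac{5}{103} \approx -0.048544$)
$I{\left(w \right)} = \left(29 + w\right) \left(33 + w\right)$ ($I{\left(w \right)} = \left(33 + w\right) \left(29 + w\right) = \left(29 + w\right) \left(33 + w\right)$)
$C{\left(c,B \right)} = \frac{393}{38} - \frac{5 B}{103}$ ($C{\left(c,B \right)} = - \frac{5 B}{103} + \frac{393}{38} = \frac{393}{38} - \frac{5 B}{103}$)
$\frac{43794 + I{\left(-74 \right)}}{6606 + C{\left(-57,-20 \right)}} = \frac{43794 + \left(957 + \left(-74\right)^{2} + 62 \left(-74\right)\right)}{6606 + \left(\frac{393}{38} - - \frac{100}{103}\right)} = \frac{43794 + \left(957 + 5476 - 4588\right)}{6606 + \left(\frac{393}{38} + \frac{100}{103}\right)} = \frac{43794 + 1845}{6606 + \frac{44279}{3914}} = \frac{45639}{\frac{25900163}{3914}} = 45639 \cdot \frac{3914}{25900163} = \frac{178631046}{25900163}$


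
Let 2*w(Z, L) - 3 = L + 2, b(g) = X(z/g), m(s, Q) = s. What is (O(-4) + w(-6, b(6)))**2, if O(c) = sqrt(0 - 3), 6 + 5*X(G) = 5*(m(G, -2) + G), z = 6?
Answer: 541/100 + 29*I*sqrt(3)/5 ≈ 5.41 + 10.046*I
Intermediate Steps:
X(G) = -6/5 + 2*G (X(G) = -6/5 + (5*(G + G))/5 = -6/5 + (5*(2*G))/5 = -6/5 + (10*G)/5 = -6/5 + 2*G)
b(g) = -6/5 + 12/g (b(g) = -6/5 + 2*(6/g) = -6/5 + 12/g)
O(c) = I*sqrt(3) (O(c) = sqrt(-3) = I*sqrt(3))
w(Z, L) = 5/2 + L/2 (w(Z, L) = 3/2 + (L + 2)/2 = 3/2 + (2 + L)/2 = 3/2 + (1 + L/2) = 5/2 + L/2)
(O(-4) + w(-6, b(6)))**2 = (I*sqrt(3) + (5/2 + (-6/5 + 12/6)/2))**2 = (I*sqrt(3) + (5/2 + (-6/5 + 12*(1/6))/2))**2 = (I*sqrt(3) + (5/2 + (-6/5 + 2)/2))**2 = (I*sqrt(3) + (5/2 + (1/2)*(4/5)))**2 = (I*sqrt(3) + (5/2 + 2/5))**2 = (I*sqrt(3) + 29/10)**2 = (29/10 + I*sqrt(3))**2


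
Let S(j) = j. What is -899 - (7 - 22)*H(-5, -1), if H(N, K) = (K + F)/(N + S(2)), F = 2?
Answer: -904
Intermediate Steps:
H(N, K) = (2 + K)/(2 + N) (H(N, K) = (K + 2)/(N + 2) = (2 + K)/(2 + N))
-899 - (7 - 22)*H(-5, -1) = -899 - (7 - 22)*(2 - 1)/(2 - 5) = -899 - (-15)*1/(-3) = -899 - (-15)*(-⅓*1) = -899 - (-15)*(-1)/3 = -899 - 1*5 = -899 - 5 = -904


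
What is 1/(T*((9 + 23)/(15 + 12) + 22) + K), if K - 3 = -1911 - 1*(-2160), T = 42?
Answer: 9/11032 ≈ 0.00081581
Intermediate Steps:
K = 252 (K = 3 + (-1911 - 1*(-2160)) = 3 + (-1911 + 2160) = 3 + 249 = 252)
1/(T*((9 + 23)/(15 + 12) + 22) + K) = 1/(42*((9 + 23)/(15 + 12) + 22) + 252) = 1/(42*(32/27 + 22) + 252) = 1/(42*(626/27) + 252) = 1/(8764/9 + 252) = 1/(11032/9) = 9/11032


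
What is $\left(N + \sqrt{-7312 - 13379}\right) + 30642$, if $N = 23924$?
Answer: $54566 + 33 i \sqrt{19} \approx 54566.0 + 143.84 i$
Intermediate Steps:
$\left(N + \sqrt{-7312 - 13379}\right) + 30642 = \left(23924 + \sqrt{-7312 - 13379}\right) + 30642 = \left(23924 + \sqrt{-20691}\right) + 30642 = \left(23924 + 33 i \sqrt{19}\right) + 30642 = 54566 + 33 i \sqrt{19}$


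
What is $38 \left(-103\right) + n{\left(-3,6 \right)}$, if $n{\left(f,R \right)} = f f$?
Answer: $-3905$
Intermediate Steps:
$n{\left(f,R \right)} = f^{2}$
$38 \left(-103\right) + n{\left(-3,6 \right)} = 38 \left(-103\right) + \left(-3\right)^{2} = -3914 + 9 = -3905$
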